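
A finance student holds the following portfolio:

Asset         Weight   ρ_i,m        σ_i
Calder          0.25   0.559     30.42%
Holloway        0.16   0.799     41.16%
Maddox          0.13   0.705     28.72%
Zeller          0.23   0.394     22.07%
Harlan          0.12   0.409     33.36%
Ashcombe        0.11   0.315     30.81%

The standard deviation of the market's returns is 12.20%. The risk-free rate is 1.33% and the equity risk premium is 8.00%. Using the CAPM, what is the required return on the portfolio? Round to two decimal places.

12.38%

β_Calder = 0.559 × 30.42% / 12.20% = 1.3938
β_Holloway = 0.799 × 41.16% / 12.20% = 2.6956
β_Maddox = 0.705 × 28.72% / 12.20% = 1.6596
β_Zeller = 0.394 × 22.07% / 12.20% = 0.7128
β_Harlan = 0.409 × 33.36% / 12.20% = 1.1184
β_Ashcombe = 0.315 × 30.81% / 12.20% = 0.7955
β_P = Σ w_i β_i = 0.25×1.3938 + 0.16×2.6956 + 0.13×1.6596 + 0.23×0.7128 + 0.12×1.1184 + 0.11×0.7955 = 1.3812
E(R_P) = R_f + β_P × MRP = 1.33% + 1.3812 × 8.00% = 12.38%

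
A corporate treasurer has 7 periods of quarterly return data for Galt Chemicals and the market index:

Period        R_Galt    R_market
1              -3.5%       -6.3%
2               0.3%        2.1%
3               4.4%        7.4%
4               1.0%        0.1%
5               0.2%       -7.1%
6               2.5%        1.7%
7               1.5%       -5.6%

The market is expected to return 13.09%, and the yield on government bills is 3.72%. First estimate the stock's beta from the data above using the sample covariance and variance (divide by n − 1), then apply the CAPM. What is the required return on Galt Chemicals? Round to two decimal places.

Mean R_i = (-3.5 + 0.3 + 4.4 + 1.0 + 0.2 + 2.5 + 1.5) / 7 = 0.9143%
Mean R_m = (-6.3 + 2.1 + 7.4 + 0.1 − 7.1 + 1.7 − 5.6) / 7 = -1.1000%
Σ(R_i − R̄_i)(R_m − R̄_m) = 56.8100  ⇒  Cov = 56.8100 / 6 = 9.4683
Σ(R_m − R̄_m)² = 175.0600  ⇒  Var(R_m) = 175.0600 / 6 = 29.1767
β = Cov / Var(R_m) = 9.4683 / 29.1767 = 0.3245
MRP = 13.09% − 3.72% = 9.37%
E(R) = R_f + β × MRP = 3.72% + 0.3245 × 9.37% = 6.76%

6.76%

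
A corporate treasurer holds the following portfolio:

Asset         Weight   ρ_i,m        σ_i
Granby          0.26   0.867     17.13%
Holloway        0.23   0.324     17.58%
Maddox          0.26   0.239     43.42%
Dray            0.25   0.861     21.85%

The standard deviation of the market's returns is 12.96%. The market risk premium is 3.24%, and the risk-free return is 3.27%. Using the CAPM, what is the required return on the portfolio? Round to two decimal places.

β_Granby = 0.867 × 17.13% / 12.96% = 1.1460
β_Holloway = 0.324 × 17.58% / 12.96% = 0.4395
β_Maddox = 0.239 × 43.42% / 12.96% = 0.8007
β_Dray = 0.861 × 21.85% / 12.96% = 1.4516
β_P = Σ w_i β_i = 0.26×1.1460 + 0.23×0.4395 + 0.26×0.8007 + 0.25×1.4516 = 0.9701
E(R_P) = R_f + β_P × MRP = 3.27% + 0.9701 × 3.24% = 6.41%

6.41%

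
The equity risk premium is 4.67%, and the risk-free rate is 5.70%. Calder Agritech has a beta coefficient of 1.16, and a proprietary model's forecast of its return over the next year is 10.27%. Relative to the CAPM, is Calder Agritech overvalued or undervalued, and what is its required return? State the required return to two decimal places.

Required return = R_f + β·MRP = 5.70% + 1.16 × 4.67% = 11.12%
Forecast 10.27% < required 11.12% → the stock plots below the SML → overvalued.

Overvalued; required return 11.12%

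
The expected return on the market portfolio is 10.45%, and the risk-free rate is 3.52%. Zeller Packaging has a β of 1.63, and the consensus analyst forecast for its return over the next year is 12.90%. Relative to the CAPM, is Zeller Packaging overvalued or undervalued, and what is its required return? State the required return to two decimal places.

Overvalued; required return 14.82%

MRP = 10.45% − 3.52% = 6.93%
Required return = R_f + β·MRP = 3.52% + 1.63 × 6.93% = 14.82%
Forecast 12.90% < required 14.82% → the stock plots below the SML → overvalued.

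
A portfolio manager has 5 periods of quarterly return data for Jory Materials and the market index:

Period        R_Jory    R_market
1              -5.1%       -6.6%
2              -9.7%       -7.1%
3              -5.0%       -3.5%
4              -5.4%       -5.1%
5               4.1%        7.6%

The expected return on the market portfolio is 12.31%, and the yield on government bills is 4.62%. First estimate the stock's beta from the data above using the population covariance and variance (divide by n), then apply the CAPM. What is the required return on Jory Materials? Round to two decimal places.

Mean R_i = (-5.1 − 9.7 − 5.0 − 5.4 + 4.1) / 5 = -4.2200%
Mean R_m = (-6.6 − 7.1 − 3.5 − 5.1 + 7.6) / 5 = -2.9400%
Σ(R_i − R̄_i)(R_m − R̄_m) = 116.6960  ⇒  Cov = 116.6960 / 5 = 23.3392
Σ(R_m − R̄_m)² = 146.7720  ⇒  Var(R_m) = 146.7720 / 5 = 29.3544
β = Cov / Var(R_m) = 23.3392 / 29.3544 = 0.7951
MRP = 12.31% − 4.62% = 7.69%
E(R) = R_f + β × MRP = 4.62% + 0.7951 × 7.69% = 10.73%

10.73%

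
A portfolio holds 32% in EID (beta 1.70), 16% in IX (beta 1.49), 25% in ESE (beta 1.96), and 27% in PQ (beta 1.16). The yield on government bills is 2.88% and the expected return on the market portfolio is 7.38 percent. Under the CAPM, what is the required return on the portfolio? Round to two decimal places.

10.02%

β_P = Σ w_i β_i = 0.32×1.70 + 0.16×1.49 + 0.25×1.96 + 0.27×1.16 = 1.5856
MRP = 7.38% − 2.88% = 4.50%
E(R_P) = R_f + β_P × MRP = 2.88% + 1.5856 × 4.50% = 10.02%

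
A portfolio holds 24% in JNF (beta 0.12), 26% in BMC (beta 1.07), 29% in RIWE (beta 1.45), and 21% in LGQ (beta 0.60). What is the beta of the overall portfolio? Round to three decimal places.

β_P = Σ w_i β_i = 0.24×0.12 + 0.26×1.07 + 0.29×1.45 + 0.21×0.60 = 0.8535

0.854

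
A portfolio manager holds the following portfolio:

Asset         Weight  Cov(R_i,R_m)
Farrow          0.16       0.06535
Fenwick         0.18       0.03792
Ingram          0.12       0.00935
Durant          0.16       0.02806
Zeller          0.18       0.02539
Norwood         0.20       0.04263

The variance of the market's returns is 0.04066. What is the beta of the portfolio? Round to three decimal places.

0.885

β_Farrow = 0.06535 / 0.04066 = 1.6072
β_Fenwick = 0.03792 / 0.04066 = 0.9326
β_Ingram = 0.00935 / 0.04066 = 0.2300
β_Durant = 0.02806 / 0.04066 = 0.6901
β_Zeller = 0.02539 / 0.04066 = 0.6244
β_Norwood = 0.04263 / 0.04066 = 1.0485
β_P = Σ w_i β_i = 0.16×1.6072 + 0.18×0.9326 + 0.12×0.2300 + 0.16×0.6901 + 0.18×0.6244 + 0.20×1.0485 = 0.8851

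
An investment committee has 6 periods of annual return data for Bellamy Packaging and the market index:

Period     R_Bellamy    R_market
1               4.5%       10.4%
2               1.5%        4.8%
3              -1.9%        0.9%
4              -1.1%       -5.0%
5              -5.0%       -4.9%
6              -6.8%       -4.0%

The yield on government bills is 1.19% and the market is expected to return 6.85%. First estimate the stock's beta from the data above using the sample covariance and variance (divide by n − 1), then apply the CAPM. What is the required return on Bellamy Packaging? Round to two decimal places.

Mean R_i = (4.5 + 1.5 − 1.9 − 1.1 − 5.0 − 6.8) / 6 = -1.4667%
Mean R_m = (10.4 + 4.8 + 0.9 − 5.0 − 4.9 − 4.0) / 6 = 0.3667%
Σ(R_i − R̄_i)(R_m − R̄_m) = 112.7167  ⇒  Cov = 112.7167 / 5 = 22.5433
Σ(R_m − R̄_m)² = 196.2133  ⇒  Var(R_m) = 196.2133 / 5 = 39.2427
β = Cov / Var(R_m) = 22.5433 / 39.2427 = 0.5745
MRP = 6.85% − 1.19% = 5.66%
E(R) = R_f + β × MRP = 1.19% + 0.5745 × 5.66% = 4.44%

4.44%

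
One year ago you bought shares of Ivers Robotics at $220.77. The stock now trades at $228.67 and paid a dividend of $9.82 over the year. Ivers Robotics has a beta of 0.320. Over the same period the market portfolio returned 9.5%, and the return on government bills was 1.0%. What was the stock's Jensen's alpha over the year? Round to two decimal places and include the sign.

Realised HPR = (P1 + D1 − P0) / P0 = (228.67 + 9.82 − 220.77) / 220.77 = 17.72 / 220.77 = 8.0265%
MRP = 9.5% − 1.0% = 8.50%
CAPM required = R_f + β·MRP = 1.0% + 0.320 × 8.5% = 3.7200%
α = realised − required = 8.0265% − 3.7200% = +4.31%

+4.31%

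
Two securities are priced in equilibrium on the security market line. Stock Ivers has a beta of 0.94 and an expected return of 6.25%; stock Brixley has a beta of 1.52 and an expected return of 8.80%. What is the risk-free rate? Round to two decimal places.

Both satisfy E(R) = R_f + β·MRP, so the slope of the SML is
MRP = (8.80% − 6.25%) / (1.52 − 0.94) = 2.55% / 0.58 = 4.3966%
R_f = E(R_Ivers) − β_Ivers·MRP = 6.25% − 0.94 × 4.3966% = 2.1172%

2.12%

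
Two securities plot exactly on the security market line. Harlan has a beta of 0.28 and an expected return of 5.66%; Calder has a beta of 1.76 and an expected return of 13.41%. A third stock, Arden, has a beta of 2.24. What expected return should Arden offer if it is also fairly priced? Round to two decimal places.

15.92%

MRP (SML slope) = (13.41% − 5.66%) / (1.76 − 0.28) = 7.75% / 1.48 = 5.2365%
R_f (intercept) = 5.66% − 0.28 × 5.2365% = 4.1938%
E(R_Arden) = R_f + β × MRP = 4.1938% + 2.24 × 5.2365% = 15.92%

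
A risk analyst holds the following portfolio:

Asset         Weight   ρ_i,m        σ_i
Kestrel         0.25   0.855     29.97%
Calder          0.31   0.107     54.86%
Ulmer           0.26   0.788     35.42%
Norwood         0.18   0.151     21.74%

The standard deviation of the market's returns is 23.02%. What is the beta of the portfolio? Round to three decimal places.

0.698

β_Kestrel = 0.855 × 29.97% / 23.02% = 1.1131
β_Calder = 0.107 × 54.86% / 23.02% = 0.2550
β_Ulmer = 0.788 × 35.42% / 23.02% = 1.2125
β_Norwood = 0.151 × 21.74% / 23.02% = 0.1426
β_P = Σ w_i β_i = 0.25×1.1131 + 0.31×0.2550 + 0.26×1.2125 + 0.18×0.1426 = 0.6982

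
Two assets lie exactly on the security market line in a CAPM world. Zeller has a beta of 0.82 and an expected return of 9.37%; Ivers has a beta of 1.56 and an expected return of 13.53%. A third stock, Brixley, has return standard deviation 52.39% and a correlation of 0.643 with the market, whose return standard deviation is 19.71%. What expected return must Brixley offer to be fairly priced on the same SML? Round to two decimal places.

MRP = (13.53% − 9.37%) / (1.56 − 0.82) = 5.6216%
R_f = 9.37% − 0.82 × 5.6216% = 4.7603%
β_Brixley = ρ·σ_i/σ_m = 0.643 × 52.39 / 19.71 = 1.7091
E(R_Brixley) = R_f + β × MRP = 4.7603% + 1.7091 × 5.6216% = 14.37%

14.37%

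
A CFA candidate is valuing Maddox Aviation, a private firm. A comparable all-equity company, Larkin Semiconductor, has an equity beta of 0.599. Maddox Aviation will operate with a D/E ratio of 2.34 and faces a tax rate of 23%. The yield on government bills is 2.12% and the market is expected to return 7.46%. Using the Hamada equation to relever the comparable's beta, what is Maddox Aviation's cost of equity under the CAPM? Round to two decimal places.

11.08%

β_L = β_U × [1 + (1 − t)(D/E)] = 0.599 × [1 + (1 − 0.23) × 2.34]
    = 0.599 × [1 + 0.77 × 2.34] = 0.599 × 2.8018 = 1.6783
MRP = 7.46% − 2.12% = 5.34%
E(R) = R_f + β_L × MRP = 2.12% + 1.6783 × 5.34% = 11.08%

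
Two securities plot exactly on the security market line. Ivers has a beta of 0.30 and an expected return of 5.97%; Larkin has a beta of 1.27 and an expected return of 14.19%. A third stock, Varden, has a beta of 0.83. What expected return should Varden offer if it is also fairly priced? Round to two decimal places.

10.46%

MRP (SML slope) = (14.19% − 5.97%) / (1.27 − 0.30) = 8.22% / 0.97 = 8.4742%
R_f (intercept) = 5.97% − 0.30 × 8.4742% = 3.4277%
E(R_Varden) = R_f + β × MRP = 3.4277% + 0.83 × 8.4742% = 10.46%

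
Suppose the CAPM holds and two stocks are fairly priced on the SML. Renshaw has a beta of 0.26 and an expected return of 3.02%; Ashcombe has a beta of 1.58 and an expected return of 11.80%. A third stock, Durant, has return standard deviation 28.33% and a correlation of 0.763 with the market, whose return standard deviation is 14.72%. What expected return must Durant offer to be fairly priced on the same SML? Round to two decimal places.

MRP = (11.80% − 3.02%) / (1.58 − 0.26) = 6.6515%
R_f = 3.02% − 0.26 × 6.6515% = 1.2906%
β_Durant = ρ·σ_i/σ_m = 0.763 × 28.33 / 14.72 = 1.4685
E(R_Durant) = R_f + β × MRP = 1.2906% + 1.4685 × 6.6515% = 11.06%

11.06%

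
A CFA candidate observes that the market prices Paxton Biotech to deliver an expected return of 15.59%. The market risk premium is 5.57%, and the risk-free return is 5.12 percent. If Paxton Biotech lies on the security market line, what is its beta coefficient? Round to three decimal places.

1.880

β = (E(R) − R_f) / MRP = (15.59% − 5.12%) / 5.57% = 10.47% / 5.57% = 1.880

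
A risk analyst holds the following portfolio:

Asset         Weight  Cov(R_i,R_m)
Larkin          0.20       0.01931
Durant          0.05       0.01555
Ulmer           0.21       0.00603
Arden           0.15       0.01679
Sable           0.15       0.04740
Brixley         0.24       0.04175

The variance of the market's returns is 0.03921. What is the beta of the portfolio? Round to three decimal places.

0.652

β_Larkin = 0.01931 / 0.03921 = 0.4925
β_Durant = 0.01555 / 0.03921 = 0.3966
β_Ulmer = 0.00603 / 0.03921 = 0.1538
β_Arden = 0.01679 / 0.03921 = 0.4282
β_Sable = 0.04740 / 0.03921 = 1.2089
β_Brixley = 0.04175 / 0.03921 = 1.0648
β_P = Σ w_i β_i = 0.20×0.4925 + 0.05×0.3966 + 0.21×0.1538 + 0.15×0.4282 + 0.15×1.2089 + 0.24×1.0648 = 0.6517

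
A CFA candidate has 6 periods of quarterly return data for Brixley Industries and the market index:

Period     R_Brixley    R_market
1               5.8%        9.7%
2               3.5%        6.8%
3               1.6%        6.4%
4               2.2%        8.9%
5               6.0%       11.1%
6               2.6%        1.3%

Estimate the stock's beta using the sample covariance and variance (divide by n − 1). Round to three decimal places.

Mean R_i = (5.8 + 3.5 + 1.6 + 2.2 + 6.0 + 2.6) / 6 = 3.6167%
Mean R_m = (9.7 + 6.8 + 6.4 + 8.9 + 11.1 + 1.3) / 6 = 7.3667%
Σ(R_i − R̄_i)(R_m − R̄_m) = 20.0033  ⇒  Cov = 20.0033 / 5 = 4.0007
Σ(R_m − R̄_m)² = 59.7933  ⇒  Var(R_m) = 59.7933 / 5 = 11.9587
β = Cov / Var(R_m) = 4.0007 / 11.9587 = 0.3345

0.335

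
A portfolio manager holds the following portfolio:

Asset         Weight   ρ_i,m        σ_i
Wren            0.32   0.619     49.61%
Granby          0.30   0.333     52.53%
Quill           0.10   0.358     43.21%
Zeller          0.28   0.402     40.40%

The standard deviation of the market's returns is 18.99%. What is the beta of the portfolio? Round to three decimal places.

1.115

β_Wren = 0.619 × 49.61% / 18.99% = 1.6171
β_Granby = 0.333 × 52.53% / 18.99% = 0.9211
β_Quill = 0.358 × 43.21% / 18.99% = 0.8146
β_Zeller = 0.402 × 40.40% / 18.99% = 0.8552
β_P = Σ w_i β_i = 0.32×1.6171 + 0.30×0.9211 + 0.10×0.8146 + 0.28×0.8552 = 1.1147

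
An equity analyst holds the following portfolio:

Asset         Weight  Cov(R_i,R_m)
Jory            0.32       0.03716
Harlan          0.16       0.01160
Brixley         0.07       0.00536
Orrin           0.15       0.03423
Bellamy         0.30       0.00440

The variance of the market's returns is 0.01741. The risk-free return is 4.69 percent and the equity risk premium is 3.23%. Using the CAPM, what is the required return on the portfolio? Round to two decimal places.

β_Jory = 0.03716 / 0.01741 = 2.1344
β_Harlan = 0.01160 / 0.01741 = 0.6663
β_Brixley = 0.00536 / 0.01741 = 0.3079
β_Orrin = 0.03423 / 0.01741 = 1.9661
β_Bellamy = 0.00440 / 0.01741 = 0.2527
β_P = Σ w_i β_i = 0.32×2.1344 + 0.16×0.6663 + 0.07×0.3079 + 0.15×1.9661 + 0.30×0.2527 = 1.1819
E(R_P) = R_f + β_P × MRP = 4.69% + 1.1819 × 3.23% = 8.51%

8.51%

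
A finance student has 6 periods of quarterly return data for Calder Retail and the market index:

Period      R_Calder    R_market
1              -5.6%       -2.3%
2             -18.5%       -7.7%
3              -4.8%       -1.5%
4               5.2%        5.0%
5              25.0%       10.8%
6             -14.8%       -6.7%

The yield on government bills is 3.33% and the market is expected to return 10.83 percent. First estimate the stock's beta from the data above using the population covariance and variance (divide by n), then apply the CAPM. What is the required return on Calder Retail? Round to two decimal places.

19.74%

Mean R_i = (-5.6 − 18.5 − 4.8 + 5.2 + 25.0 − 14.8) / 6 = -2.2500%
Mean R_m = (-2.3 − 7.7 − 1.5 + 5.0 + 10.8 − 6.7) / 6 = -0.4000%
Σ(R_i − R̄_i)(R_m − R̄_m) = 552.2900  ⇒  Cov = 552.2900 / 6 = 92.0483
Σ(R_m − R̄_m)² = 252.4000  ⇒  Var(R_m) = 252.4000 / 6 = 42.0667
β = Cov / Var(R_m) = 92.0483 / 42.0667 = 2.1882
MRP = 10.83% − 3.33% = 7.50%
E(R) = R_f + β × MRP = 3.33% + 2.1882 × 7.50% = 19.74%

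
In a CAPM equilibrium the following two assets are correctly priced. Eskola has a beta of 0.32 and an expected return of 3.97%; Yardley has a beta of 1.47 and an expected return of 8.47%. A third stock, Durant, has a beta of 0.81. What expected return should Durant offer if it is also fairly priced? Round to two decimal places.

5.89%

MRP (SML slope) = (8.47% − 3.97%) / (1.47 − 0.32) = 4.50% / 1.15 = 3.9130%
R_f (intercept) = 3.97% − 0.32 × 3.9130% = 2.7178%
E(R_Durant) = R_f + β × MRP = 2.7178% + 0.81 × 3.9130% = 5.89%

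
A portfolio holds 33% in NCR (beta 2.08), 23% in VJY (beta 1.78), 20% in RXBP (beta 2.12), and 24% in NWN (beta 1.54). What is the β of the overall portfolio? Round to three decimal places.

1.889

β_P = Σ w_i β_i = 0.33×2.08 + 0.23×1.78 + 0.20×2.12 + 0.24×1.54 = 1.8894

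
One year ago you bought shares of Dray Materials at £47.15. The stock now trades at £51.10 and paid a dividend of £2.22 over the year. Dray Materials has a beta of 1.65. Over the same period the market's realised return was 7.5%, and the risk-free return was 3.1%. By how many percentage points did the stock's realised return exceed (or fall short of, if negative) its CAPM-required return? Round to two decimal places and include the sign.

+2.73%

Realised HPR = (P1 + D1 − P0) / P0 = (51.10 + 2.22 − 47.15) / 47.15 = 6.17 / 47.15 = 13.0859%
MRP = 7.5% − 3.1% = 4.40%
CAPM required = R_f + β·MRP = 3.1% + 1.65 × 4.4% = 10.3600%
α = realised − required = 13.0859% − 10.3600% = +2.73%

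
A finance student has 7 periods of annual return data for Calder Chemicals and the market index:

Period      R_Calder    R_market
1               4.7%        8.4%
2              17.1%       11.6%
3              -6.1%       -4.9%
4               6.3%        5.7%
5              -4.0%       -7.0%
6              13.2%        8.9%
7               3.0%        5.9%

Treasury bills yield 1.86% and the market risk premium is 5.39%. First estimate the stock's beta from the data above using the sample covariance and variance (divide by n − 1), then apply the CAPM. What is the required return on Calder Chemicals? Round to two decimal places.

Mean R_i = (4.7 + 17.1 − 6.1 + 6.3 − 4.0 + 13.2 + 3.0) / 7 = 4.8857%
Mean R_m = (8.4 + 11.6 − 4.9 + 5.7 − 7.0 + 8.9 + 5.9) / 7 = 4.0857%
Σ(R_i − R̄_i)(R_m − R̄_m) = 327.0886  ⇒  Cov = 327.0886 / 6 = 54.5148
Σ(R_m − R̄_m)² = 307.7886  ⇒  Var(R_m) = 307.7886 / 6 = 51.2981
β = Cov / Var(R_m) = 54.5148 / 51.2981 = 1.0627
E(R) = R_f + β × MRP = 1.86% + 1.0627 × 5.39% = 7.59%

7.59%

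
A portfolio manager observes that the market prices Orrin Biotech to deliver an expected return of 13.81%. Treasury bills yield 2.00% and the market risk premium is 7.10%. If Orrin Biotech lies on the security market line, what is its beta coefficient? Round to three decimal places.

1.663

β = (E(R) − R_f) / MRP = (13.81% − 2.00%) / 7.10% = 11.81% / 7.10% = 1.663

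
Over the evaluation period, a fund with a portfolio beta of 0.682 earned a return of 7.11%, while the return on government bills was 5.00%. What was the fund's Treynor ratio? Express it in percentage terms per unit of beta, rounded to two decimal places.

Treynor = (R_P − R_f) / β_P = (7.11% − 5.00%) / 0.6820 = 2.11% / 0.6820 = 3.09%

3.09%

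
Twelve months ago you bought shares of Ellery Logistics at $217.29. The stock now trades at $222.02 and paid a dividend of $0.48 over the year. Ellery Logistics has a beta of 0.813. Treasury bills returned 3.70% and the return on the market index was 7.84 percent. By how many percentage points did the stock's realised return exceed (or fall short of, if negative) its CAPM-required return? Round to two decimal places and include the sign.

-4.67%

Realised HPR = (P1 + D1 − P0) / P0 = (222.02 + 0.48 − 217.29) / 217.29 = 5.21 / 217.29 = 2.3977%
MRP = 7.84% − 3.70% = 4.14%
CAPM required = R_f + β·MRP = 3.70% + 0.813 × 4.14% = 7.06582%
α = realised − required = 2.3977% − 7.06582% = -4.67%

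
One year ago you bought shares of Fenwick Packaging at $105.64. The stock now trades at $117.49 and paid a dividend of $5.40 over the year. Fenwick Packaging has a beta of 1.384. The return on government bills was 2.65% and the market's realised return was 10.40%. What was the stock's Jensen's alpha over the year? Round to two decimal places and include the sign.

+2.95%

Realised HPR = (P1 + D1 − P0) / P0 = (117.49 + 5.40 − 105.64) / 105.64 = 17.25 / 105.64 = 16.3290%
MRP = 10.40% − 2.65% = 7.75%
CAPM required = R_f + β·MRP = 2.65% + 1.384 × 7.75% = 13.37600%
α = realised − required = 16.3290% − 13.37600% = +2.95%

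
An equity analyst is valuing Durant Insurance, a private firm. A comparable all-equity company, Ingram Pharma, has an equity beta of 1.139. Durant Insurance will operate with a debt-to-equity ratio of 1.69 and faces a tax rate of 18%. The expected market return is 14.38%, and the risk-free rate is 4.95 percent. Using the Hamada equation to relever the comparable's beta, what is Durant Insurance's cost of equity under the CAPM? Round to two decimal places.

β_L = β_U × [1 + (1 − t)(D/E)] = 1.139 × [1 + (1 − 0.18) × 1.69]
    = 1.139 × [1 + 0.82 × 1.69] = 1.139 × 2.3858 = 2.7174
MRP = 14.38% − 4.95% = 9.43%
E(R) = R_f + β_L × MRP = 4.95% + 2.7174 × 9.43% = 30.58%

30.58%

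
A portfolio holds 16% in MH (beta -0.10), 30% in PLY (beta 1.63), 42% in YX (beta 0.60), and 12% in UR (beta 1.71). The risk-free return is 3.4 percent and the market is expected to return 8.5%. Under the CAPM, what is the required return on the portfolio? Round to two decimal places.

8.14%

β_P = Σ w_i β_i = 0.16×-0.10 + 0.30×1.63 + 0.42×0.60 + 0.12×1.71 = 0.9302
MRP = 8.5% − 3.4% = 5.10%
E(R_P) = R_f + β_P × MRP = 3.4% + 0.9302 × 5.1% = 8.14%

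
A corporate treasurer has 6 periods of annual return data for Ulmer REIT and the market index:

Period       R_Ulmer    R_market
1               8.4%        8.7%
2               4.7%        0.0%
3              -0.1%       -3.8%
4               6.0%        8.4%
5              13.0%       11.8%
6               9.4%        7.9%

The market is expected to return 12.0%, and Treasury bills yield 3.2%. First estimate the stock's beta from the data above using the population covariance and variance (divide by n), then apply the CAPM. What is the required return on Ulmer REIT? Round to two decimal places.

Mean R_i = (8.4 + 4.7 − 0.1 + 6.0 + 13.0 + 9.4) / 6 = 6.9000%
Mean R_m = (8.7 + 0.0 − 3.8 + 8.4 + 11.8 + 7.9) / 6 = 5.5000%
Σ(R_i − R̄_i)(R_m − R̄_m) = 123.8200  ⇒  Cov = 123.8200 / 6 = 20.6367
Σ(R_m − R̄_m)² = 180.8400  ⇒  Var(R_m) = 180.8400 / 6 = 30.1400
β = Cov / Var(R_m) = 20.6367 / 30.1400 = 0.6847
MRP = 12.0% − 3.2% = 8.80%
E(R) = R_f + β × MRP = 3.2% + 0.6847 × 8.8% = 9.23%

9.23%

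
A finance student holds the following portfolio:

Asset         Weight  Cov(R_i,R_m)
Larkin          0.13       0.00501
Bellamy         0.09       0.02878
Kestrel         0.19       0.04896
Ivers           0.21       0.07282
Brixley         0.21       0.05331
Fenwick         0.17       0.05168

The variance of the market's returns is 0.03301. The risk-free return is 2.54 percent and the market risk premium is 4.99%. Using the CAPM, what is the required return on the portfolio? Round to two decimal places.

9.77%

β_Larkin = 0.00501 / 0.03301 = 0.1518
β_Bellamy = 0.02878 / 0.03301 = 0.8719
β_Kestrel = 0.04896 / 0.03301 = 1.4832
β_Ivers = 0.07282 / 0.03301 = 2.2060
β_Brixley = 0.05331 / 0.03301 = 1.6150
β_Fenwick = 0.05168 / 0.03301 = 1.5656
β_P = Σ w_i β_i = 0.13×0.1518 + 0.09×0.8719 + 0.19×1.4832 + 0.21×2.2060 + 0.21×1.6150 + 0.17×1.5656 = 1.4486
E(R_P) = R_f + β_P × MRP = 2.54% + 1.4486 × 4.99% = 9.77%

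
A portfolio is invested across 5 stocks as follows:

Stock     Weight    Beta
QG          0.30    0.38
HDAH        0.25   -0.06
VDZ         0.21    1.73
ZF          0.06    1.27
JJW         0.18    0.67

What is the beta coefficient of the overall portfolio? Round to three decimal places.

β_P = Σ w_i β_i = 0.30×0.38 + 0.25×-0.06 + 0.21×1.73 + 0.06×1.27 + 0.18×0.67 = 0.6591

0.659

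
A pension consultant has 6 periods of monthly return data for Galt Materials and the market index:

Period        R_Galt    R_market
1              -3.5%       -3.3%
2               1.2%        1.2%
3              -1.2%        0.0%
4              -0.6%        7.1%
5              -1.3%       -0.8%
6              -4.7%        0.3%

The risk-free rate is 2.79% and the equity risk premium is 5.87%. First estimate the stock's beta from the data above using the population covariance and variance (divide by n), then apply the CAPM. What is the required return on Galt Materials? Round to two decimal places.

Mean R_i = (-3.5 + 1.2 − 1.2 − 0.6 − 1.3 − 4.7) / 6 = -1.6833%
Mean R_m = (-3.3 + 1.2 + 0.0 + 7.1 − 0.8 + 0.3) / 6 = 0.7500%
Σ(R_i − R̄_i)(R_m − R̄_m) = 15.9350  ⇒  Cov = 15.9350 / 6 = 2.6558
Σ(R_m − R̄_m)² = 60.0950  ⇒  Var(R_m) = 60.0950 / 6 = 10.0158
β = Cov / Var(R_m) = 2.6558 / 10.0158 = 0.2652
E(R) = R_f + β × MRP = 2.79% + 0.2652 × 5.87% = 4.35%

4.35%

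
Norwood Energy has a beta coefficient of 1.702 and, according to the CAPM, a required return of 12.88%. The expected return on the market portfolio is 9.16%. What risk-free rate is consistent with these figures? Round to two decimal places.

3.86%

E(R) = R_f + β(E(R_m) − R_f) = R_f(1 − β) + β·E(R_m)
12.88% = R_f × (1 − 1.702) + 1.702 × 9.16%
12.88% = R_f × -0.702 + 15.59032%
R_f = (12.88% − 15.59032%) / -0.702 = 3.86%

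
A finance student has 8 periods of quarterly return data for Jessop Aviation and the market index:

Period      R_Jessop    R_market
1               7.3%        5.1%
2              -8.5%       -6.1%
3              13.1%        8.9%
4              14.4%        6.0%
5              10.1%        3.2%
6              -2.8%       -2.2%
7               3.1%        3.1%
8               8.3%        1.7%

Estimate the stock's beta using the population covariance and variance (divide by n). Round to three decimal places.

Mean R_i = (7.3 − 8.5 + 13.1 + 14.4 + 10.1 − 2.8 + 3.1 + 8.3) / 8 = 5.6250%
Mean R_m = (5.1 − 6.1 + 8.9 + 6.0 + 3.2 − 2.2 + 3.1 + 1.7) / 8 = 2.4625%
Σ(R_i − R̄_i)(R_m − R̄_m) = 243.4575  ⇒  Cov = 243.4575 / 8 = 30.4322
Σ(R_m − R̄_m)² = 157.4988  ⇒  Var(R_m) = 157.4988 / 8 = 19.6874
β = Cov / Var(R_m) = 30.4322 / 19.6874 = 1.5458

1.546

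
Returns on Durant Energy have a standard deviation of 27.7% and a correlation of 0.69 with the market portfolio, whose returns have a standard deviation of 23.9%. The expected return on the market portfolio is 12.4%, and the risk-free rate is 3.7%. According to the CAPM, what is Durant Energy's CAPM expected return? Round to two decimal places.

β = ρ × σ_i / σ_m = 0.69 × 27.7% / 23.9% = 0.7997
MRP = 12.4% − 3.7% = 8.70%
E(R) = 3.7% + 0.7997 × 8.7% = 10.66%

10.66%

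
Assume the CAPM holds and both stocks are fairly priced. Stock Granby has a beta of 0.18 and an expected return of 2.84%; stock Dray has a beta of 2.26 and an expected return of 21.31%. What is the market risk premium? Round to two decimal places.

Both satisfy E(R) = R_f + β·MRP, so the slope of the SML is
MRP = (21.31% − 2.84%) / (2.26 − 0.18) = 18.47% / 2.08 = 8.8798%

8.88%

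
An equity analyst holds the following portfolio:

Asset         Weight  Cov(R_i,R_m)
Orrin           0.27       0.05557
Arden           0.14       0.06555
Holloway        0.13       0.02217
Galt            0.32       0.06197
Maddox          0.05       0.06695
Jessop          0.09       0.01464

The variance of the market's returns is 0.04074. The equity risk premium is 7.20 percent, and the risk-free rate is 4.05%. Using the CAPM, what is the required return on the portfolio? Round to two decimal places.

13.16%

β_Orrin = 0.05557 / 0.04074 = 1.3640
β_Arden = 0.06555 / 0.04074 = 1.6090
β_Holloway = 0.02217 / 0.04074 = 0.5442
β_Galt = 0.06197 / 0.04074 = 1.5211
β_Maddox = 0.06695 / 0.04074 = 1.6433
β_Jessop = 0.01464 / 0.04074 = 0.3594
β_P = Σ w_i β_i = 0.27×1.3640 + 0.14×1.6090 + 0.13×0.5442 + 0.32×1.5211 + 0.05×1.6433 + 0.09×0.3594 = 1.2655
E(R_P) = R_f + β_P × MRP = 4.05% + 1.2655 × 7.20% = 13.16%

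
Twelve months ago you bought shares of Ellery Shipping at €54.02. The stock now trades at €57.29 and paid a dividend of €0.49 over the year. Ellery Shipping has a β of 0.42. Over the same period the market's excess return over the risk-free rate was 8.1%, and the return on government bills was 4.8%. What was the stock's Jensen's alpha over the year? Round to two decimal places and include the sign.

Realised HPR = (P1 + D1 − P0) / P0 = (57.29 + 0.49 − 54.02) / 54.02 = 3.76 / 54.02 = 6.9604%
CAPM required = R_f + β·MRP = 4.8% + 0.42 × 8.1% = 8.2020%
α = realised − required = 6.9604% − 8.2020% = -1.24%

-1.24%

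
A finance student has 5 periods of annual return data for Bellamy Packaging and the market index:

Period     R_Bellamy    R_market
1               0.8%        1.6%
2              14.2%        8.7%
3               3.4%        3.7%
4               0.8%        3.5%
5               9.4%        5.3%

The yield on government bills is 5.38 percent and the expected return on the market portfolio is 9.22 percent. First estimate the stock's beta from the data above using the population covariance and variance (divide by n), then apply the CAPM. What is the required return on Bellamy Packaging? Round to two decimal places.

13.46%

Mean R_i = (0.8 + 14.2 + 3.4 + 0.8 + 9.4) / 5 = 5.7200%
Mean R_m = (1.6 + 8.7 + 3.7 + 3.5 + 5.3) / 5 = 4.5600%
Σ(R_i − R̄_i)(R_m − R̄_m) = 59.6040  ⇒  Cov = 59.6040 / 5 = 11.9208
Σ(R_m − R̄_m)² = 28.3120  ⇒  Var(R_m) = 28.3120 / 5 = 5.6624
β = Cov / Var(R_m) = 11.9208 / 5.6624 = 2.1053
MRP = 9.22% − 5.38% = 3.84%
E(R) = R_f + β × MRP = 5.38% + 2.1053 × 3.84% = 13.46%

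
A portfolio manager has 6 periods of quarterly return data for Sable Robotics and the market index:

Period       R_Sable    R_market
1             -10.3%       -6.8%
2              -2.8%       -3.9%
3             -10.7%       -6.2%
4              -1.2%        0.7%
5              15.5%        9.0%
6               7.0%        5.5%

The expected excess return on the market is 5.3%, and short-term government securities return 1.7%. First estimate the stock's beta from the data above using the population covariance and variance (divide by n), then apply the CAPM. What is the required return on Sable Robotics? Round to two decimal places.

Mean R_i = (-10.3 − 2.8 − 10.7 − 1.2 + 15.5 + 7.0) / 6 = -0.4167%
Mean R_m = (-6.8 − 3.9 − 6.2 + 0.7 + 9.0 + 5.5) / 6 = -0.2833%
Σ(R_i − R̄_i)(R_m − R̄_m) = 323.7517  ⇒  Cov = 323.7517 / 6 = 53.9586
Σ(R_m − R̄_m)² = 211.1483  ⇒  Var(R_m) = 211.1483 / 6 = 35.1914
β = Cov / Var(R_m) = 53.9586 / 35.1914 = 1.5333
E(R) = R_f + β × MRP = 1.7% + 1.5333 × 5.3% = 9.83%

9.83%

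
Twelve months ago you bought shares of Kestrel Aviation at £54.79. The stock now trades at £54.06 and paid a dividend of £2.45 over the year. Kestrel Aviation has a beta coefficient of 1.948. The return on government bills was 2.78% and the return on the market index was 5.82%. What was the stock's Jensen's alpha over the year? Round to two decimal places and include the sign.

-5.56%

Realised HPR = (P1 + D1 − P0) / P0 = (54.06 + 2.45 − 54.79) / 54.79 = 1.72 / 54.79 = 3.1393%
MRP = 5.82% − 2.78% = 3.04%
CAPM required = R_f + β·MRP = 2.78% + 1.948 × 3.04% = 8.70192%
α = realised − required = 3.1393% − 8.70192% = -5.56%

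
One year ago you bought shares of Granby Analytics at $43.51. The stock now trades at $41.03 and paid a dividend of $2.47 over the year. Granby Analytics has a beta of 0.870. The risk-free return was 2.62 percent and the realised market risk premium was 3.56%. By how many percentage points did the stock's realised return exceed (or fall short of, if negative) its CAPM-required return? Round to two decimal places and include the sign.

Realised HPR = (P1 + D1 − P0) / P0 = (41.03 + 2.47 − 43.51) / 43.51 = -0.01 / 43.51 = -0.0230%
CAPM required = R_f + β·MRP = 2.62% + 0.870 × 3.56% = 5.71720%
α = realised − required = -0.0230% − 5.71720% = -5.74%

-5.74%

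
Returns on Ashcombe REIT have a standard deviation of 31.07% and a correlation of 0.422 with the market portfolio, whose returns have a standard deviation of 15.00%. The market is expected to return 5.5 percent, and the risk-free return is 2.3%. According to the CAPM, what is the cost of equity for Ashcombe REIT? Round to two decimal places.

5.10%

β = ρ × σ_i / σ_m = 0.422 × 31.07% / 15.00% = 0.8741
MRP = 5.5% − 2.3% = 3.20%
E(R) = 2.3% + 0.8741 × 3.2% = 5.10%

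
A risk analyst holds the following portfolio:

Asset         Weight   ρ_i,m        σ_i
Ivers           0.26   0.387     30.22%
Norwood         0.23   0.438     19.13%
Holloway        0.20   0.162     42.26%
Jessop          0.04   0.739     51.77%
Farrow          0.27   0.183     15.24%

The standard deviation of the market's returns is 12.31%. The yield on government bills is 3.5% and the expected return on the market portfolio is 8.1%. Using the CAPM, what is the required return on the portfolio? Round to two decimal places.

β_Ivers = 0.387 × 30.22% / 12.31% = 0.9501
β_Norwood = 0.438 × 19.13% / 12.31% = 0.6807
β_Holloway = 0.162 × 42.26% / 12.31% = 0.5561
β_Jessop = 0.739 × 51.77% / 12.31% = 3.1079
β_Farrow = 0.183 × 15.24% / 12.31% = 0.2266
β_P = Σ w_i β_i = 0.26×0.9501 + 0.23×0.6807 + 0.20×0.5561 + 0.04×3.1079 + 0.27×0.2266 = 0.7003
MRP = 8.1% − 3.5% = 4.60%
E(R_P) = R_f + β_P × MRP = 3.5% + 0.7003 × 4.6% = 6.72%

6.72%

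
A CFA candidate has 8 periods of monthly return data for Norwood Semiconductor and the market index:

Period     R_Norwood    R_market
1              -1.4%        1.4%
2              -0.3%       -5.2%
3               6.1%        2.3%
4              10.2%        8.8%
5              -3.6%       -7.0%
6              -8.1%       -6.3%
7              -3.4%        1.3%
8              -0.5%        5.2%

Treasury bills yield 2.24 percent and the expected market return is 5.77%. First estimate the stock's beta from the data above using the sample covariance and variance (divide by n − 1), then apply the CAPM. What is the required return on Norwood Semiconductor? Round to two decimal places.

Mean R_i = (-1.4 − 0.3 + 6.1 + 10.2 − 3.6 − 8.1 − 3.4 − 0.5) / 8 = -0.1250%
Mean R_m = (1.4 − 5.2 + 2.3 + 8.8 − 7.0 − 6.3 + 1.3 + 5.2) / 8 = 0.0625%
Σ(R_i − R̄_i)(R_m − R̄_m) = 172.6625  ⇒  Cov = 172.6625 / 7 = 24.6661
Σ(R_m − R̄_m)² = 229.1188  ⇒  Var(R_m) = 229.1188 / 7 = 32.7313
β = Cov / Var(R_m) = 24.6661 / 32.7313 = 0.7536
MRP = 5.77% − 2.24% = 3.53%
E(R) = R_f + β × MRP = 2.24% + 0.7536 × 3.53% = 4.90%

4.90%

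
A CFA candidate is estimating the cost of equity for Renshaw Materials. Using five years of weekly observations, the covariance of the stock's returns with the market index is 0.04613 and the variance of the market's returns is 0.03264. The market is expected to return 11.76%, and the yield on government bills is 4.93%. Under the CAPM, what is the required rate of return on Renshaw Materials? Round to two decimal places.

β = Cov(R_i, R_m) / Var(R_m) = 0.04613 / 0.03264 = 1.4133
MRP = 11.76% − 4.93% = 6.83%
E(R) = R_f + β × MRP = 4.93% + 1.4133 × 6.83% = 14.58%

14.58%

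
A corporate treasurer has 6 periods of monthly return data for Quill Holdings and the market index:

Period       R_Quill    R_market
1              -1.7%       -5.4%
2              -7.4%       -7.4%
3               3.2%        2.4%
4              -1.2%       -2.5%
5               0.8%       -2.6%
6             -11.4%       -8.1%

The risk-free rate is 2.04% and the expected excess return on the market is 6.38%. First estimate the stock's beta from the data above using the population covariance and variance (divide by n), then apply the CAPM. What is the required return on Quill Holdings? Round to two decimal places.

10.09%

Mean R_i = (-1.7 − 7.4 + 3.2 − 1.2 + 0.8 − 11.4) / 6 = -2.9500%
Mean R_m = (-5.4 − 7.4 + 2.4 − 2.5 − 2.6 − 8.1) / 6 = -3.9333%
Σ(R_i − R̄_i)(R_m − R̄_m) = 95.2600  ⇒  Cov = 95.2600 / 6 = 15.8767
Σ(R_m − R̄_m)² = 75.4733  ⇒  Var(R_m) = 75.4733 / 6 = 12.5789
β = Cov / Var(R_m) = 15.8767 / 12.5789 = 1.2622
E(R) = R_f + β × MRP = 2.04% + 1.2622 × 6.38% = 10.09%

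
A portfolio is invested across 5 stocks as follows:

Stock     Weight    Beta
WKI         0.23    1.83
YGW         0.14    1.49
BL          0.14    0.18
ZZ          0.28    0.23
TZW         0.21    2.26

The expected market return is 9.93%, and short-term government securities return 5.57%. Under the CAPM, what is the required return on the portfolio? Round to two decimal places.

β_P = Σ w_i β_i = 0.23×1.83 + 0.14×1.49 + 0.14×0.18 + 0.28×0.23 + 0.21×2.26 = 1.1937
MRP = 9.93% − 5.57% = 4.36%
E(R_P) = R_f + β_P × MRP = 5.57% + 1.1937 × 4.36% = 10.77%

10.77%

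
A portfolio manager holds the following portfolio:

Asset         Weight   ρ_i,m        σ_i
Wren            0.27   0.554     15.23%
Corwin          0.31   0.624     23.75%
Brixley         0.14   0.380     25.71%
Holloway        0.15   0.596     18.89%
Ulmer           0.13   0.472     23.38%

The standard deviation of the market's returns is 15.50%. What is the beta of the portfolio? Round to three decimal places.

0.733

β_Wren = 0.554 × 15.23% / 15.50% = 0.5443
β_Corwin = 0.624 × 23.75% / 15.50% = 0.9561
β_Brixley = 0.380 × 25.71% / 15.50% = 0.6303
β_Holloway = 0.596 × 18.89% / 15.50% = 0.7264
β_Ulmer = 0.472 × 23.38% / 15.50% = 0.7120
β_P = Σ w_i β_i = 0.27×0.5443 + 0.31×0.9561 + 0.14×0.6303 + 0.15×0.7264 + 0.13×0.7120 = 0.7331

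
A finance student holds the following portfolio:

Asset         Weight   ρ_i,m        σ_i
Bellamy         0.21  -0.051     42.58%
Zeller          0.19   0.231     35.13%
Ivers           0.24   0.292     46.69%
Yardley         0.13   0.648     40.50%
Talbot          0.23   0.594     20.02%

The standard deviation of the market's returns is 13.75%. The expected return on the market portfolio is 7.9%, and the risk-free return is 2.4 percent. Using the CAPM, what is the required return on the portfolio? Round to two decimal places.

β_Bellamy = -0.051 × 42.58% / 13.75% = -0.1579
β_Zeller = 0.231 × 35.13% / 13.75% = 0.5902
β_Ivers = 0.292 × 46.69% / 13.75% = 0.9915
β_Yardley = 0.648 × 40.50% / 13.75% = 1.9087
β_Talbot = 0.594 × 20.02% / 13.75% = 0.8649
β_P = Σ w_i β_i = 0.21×-0.1579 + 0.19×0.5902 + 0.24×0.9915 + 0.13×1.9087 + 0.23×0.8649 = 0.7640
MRP = 7.9% − 2.4% = 5.50%
E(R_P) = R_f + β_P × MRP = 2.4% + 0.7640 × 5.5% = 6.60%

6.60%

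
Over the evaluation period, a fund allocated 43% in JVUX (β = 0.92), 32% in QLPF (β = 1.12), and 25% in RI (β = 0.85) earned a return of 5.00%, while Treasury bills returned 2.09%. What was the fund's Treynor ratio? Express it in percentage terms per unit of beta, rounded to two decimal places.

β_P = 0.43×0.92 + 0.32×1.12 + 0.25×0.85 = 0.9665
Treynor = (R_P − R_f) / β_P = (5.00% − 2.09%) / 0.9665 = 2.91% / 0.9665 = 3.01%

3.01%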